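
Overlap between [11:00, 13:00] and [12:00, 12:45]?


45 minutes

Meeting A: 660-780 (in minutes from midnight)
Meeting B: 720-765
Overlap start = max(660, 720) = 720
Overlap end = min(780, 765) = 765
Overlap = max(0, 765 - 720) = 45 min


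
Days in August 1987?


Month: August (month 8)
August has 31 days

31 days


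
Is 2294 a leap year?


Rules: divisible by 4 AND (not by 100 OR by 400)
2294 ÷ 4 = 573 remainder 2 → not divisible by 4
Not divisible by 4 → not a leap year

No


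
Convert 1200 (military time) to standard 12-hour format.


12:00 PM

Hour: 12
12 → 12 PM (noon)


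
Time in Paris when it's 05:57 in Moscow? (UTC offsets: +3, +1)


Time difference = UTC+1 - UTC+3 = -2 hours
New hour = (5 -2) mod 24
= 3 mod 24 = 3
Minutes unchanged → 03:57

03:57


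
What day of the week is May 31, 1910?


Zeller's congruence:
q=31, m=5, k=10, j=19
h = (31 + ⌊13×6/5⌋ + 10 + ⌊10/4⌋ + ⌊19/4⌋ - 2×19) mod 7
= (31 + 15 + 10 + 2 + 4 - 38) mod 7
= 24 mod 7 = 3
h=3 → Tuesday

Tuesday


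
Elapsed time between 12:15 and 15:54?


3h 39m

End time in minutes: 15×60 + 54 = 954
Start time in minutes: 12×60 + 15 = 735
Difference = 954 - 735 = 219 minutes
= 3 hours 39 minutes


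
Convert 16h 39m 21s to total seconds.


Hours: 16 × 3600 = 57600
Minutes: 39 × 60 = 2340
Seconds: 21
Total = 57600 + 2340 + 21 = 59961

59961 seconds


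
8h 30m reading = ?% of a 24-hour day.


35.4%

Time: 510 minutes
Day: 1440 minutes
Percentage = (510/1440) × 100 ≈ 35.4%


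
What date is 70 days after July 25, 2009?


October 3, 2009

Start: July 25, 2009
Add 70 days
July 25 → August 1: 31 - 25 + 1 = 7 days (70 - 7 = 63 left)
August 1 → September 1: 31 - 1 + 1 = 31 days (63 - 31 = 32 left)
September 1 → October 1: 30 - 1 + 1 = 30 days (32 - 30 = 2 left)
October 1 + 2 = October 3, 2009


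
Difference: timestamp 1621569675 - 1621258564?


311111 seconds (86.4 hours / 3.60 days)

Difference = 1621569675 - 1621258564 = 311111 seconds
In hours: 311111 / 3600 ≈ 86.4
In days: 311111 / 86400 ≈ 3.60


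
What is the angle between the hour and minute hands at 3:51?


Hour hand = 3×30 + 51×0.5 = 115.5°
Minute hand = 51×6 = 306°
Difference = |115.5 - 306| = 190.5°
Since > 180°: 360 - 190.5 = 169.5°

169.5°


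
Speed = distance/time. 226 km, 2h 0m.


113.0 km/h

Distance: 226 km
Time: 2 hours
Speed = 226 / 2 = 113.0 km/h


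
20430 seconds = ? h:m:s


Hours: 20430 ÷ 3600 = 5 remainder 2430
Minutes: 2430 ÷ 60 = 40 remainder 30
Seconds: 30

5h 40m 30s


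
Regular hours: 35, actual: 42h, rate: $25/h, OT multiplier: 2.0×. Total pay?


Regular: 35h × $25 = $875.00
Overtime: 42 - 35 = 7h
OT pay: 7h × $25 × 2.0 = $350.00
Total = $875.00 + $350.00 = $1225.00

$1225.00


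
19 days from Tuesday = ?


Sunday

Start: Tuesday (index 1)
(1 + 19) mod 7
= 20 mod 7
= 6
Index 6 → Sunday


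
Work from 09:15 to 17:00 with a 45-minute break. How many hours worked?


Total time = (17×60+0) - (9×60+15)
= 1020 - 555 = 465 min
Minus break: 465 - 45 = 420 min
= 7h 0m

7h 0m (420 minutes)


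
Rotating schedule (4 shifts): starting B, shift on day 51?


Shift D

Shifts: A, B, C, D
Start: B (index 1)
Day 51: (1 + 51 - 1) mod 4
= 51 mod 4
= 3
Index 3 → shift D


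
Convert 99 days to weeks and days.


Weeks: 99 ÷ 7 = 14 remainder 1

14 weeks 1 days


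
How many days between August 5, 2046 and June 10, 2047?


309 days

From August 5, 2046 to June 10, 2047
Rest of August 2046: 31 - 5 = 26
Full months: September 30, October 31, November 30, December 31, January 31, February 2047 28, March 31, April 30, May 31
Days into June 2047: 10
Total = 26 + 30 + 31 + 30 + 31 + 31 + 28 + 31 + 30 + 31 + 10 = 309 days


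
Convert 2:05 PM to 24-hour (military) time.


Input: 2:05 PM
PM: 2 + 12 = 14

14:05


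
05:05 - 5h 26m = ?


23:39

Start: 305 minutes from midnight
Subtract: 326 minutes
Remaining: 305 - 326 = -21
Negative → add 24×60 = 1419
Hours: 23, Minutes: 39


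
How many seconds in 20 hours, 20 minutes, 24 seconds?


73224 seconds

Hours: 20 × 3600 = 72000
Minutes: 20 × 60 = 1200
Seconds: 24
Total = 72000 + 1200 + 24 = 73224


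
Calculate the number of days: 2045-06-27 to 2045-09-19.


84 days

From June 27, 2045 to September 19, 2045
Rest of June 2045: 30 - 27 = 3
Full months: July 31, August 31
Days into September 2045: 19
Total = 3 + 31 + 31 + 19 = 84 days


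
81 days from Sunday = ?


Start: Sunday (index 6)
(6 + 81) mod 7
= 87 mod 7
= 3
Index 3 → Thursday

Thursday


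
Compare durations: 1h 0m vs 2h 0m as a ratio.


1:2 (0.50)

Duration 1: 60 minutes
Duration 2: 120 minutes
Ratio = 60:120
GCD = 60
Simplified = 1:2
As a decimal: 1/2 = 0.50


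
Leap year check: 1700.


No

Rules: divisible by 4 AND (not by 100 OR by 400)
1700 ÷ 4 = 425 exactly → divisible by 4
1700 ÷ 100 = 17 exactly → divisible by 100
1700 ÷ 400 = 4 remainder 100 → not divisible by 400
Divisible by 100 but not by 400 → not a leap year


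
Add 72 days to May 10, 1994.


July 21, 1994

Start: May 10, 1994
Add 72 days
May 10 → June 1: 31 - 10 + 1 = 22 days (72 - 22 = 50 left)
June 1 → July 1: 30 - 1 + 1 = 30 days (50 - 30 = 20 left)
July 1 + 20 = July 21, 1994


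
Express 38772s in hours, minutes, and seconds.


10h 46m 12s

Hours: 38772 ÷ 3600 = 10 remainder 2772
Minutes: 2772 ÷ 60 = 46 remainder 12
Seconds: 12


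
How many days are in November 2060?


30 days

Month: November (month 11)
November has 30 days


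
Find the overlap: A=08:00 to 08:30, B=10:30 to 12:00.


0 minutes

Meeting A: 480-510 (in minutes from midnight)
Meeting B: 630-720
Overlap start = max(480, 630) = 630
Overlap end = min(510, 720) = 510
Overlap = max(0, 510 - 630) = 0 min


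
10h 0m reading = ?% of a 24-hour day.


41.7%

Time: 600 minutes
Day: 1440 minutes
Percentage = (600/1440) × 100 ≈ 41.7%


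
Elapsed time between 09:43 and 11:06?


1h 23m

End time in minutes: 11×60 + 6 = 666
Start time in minutes: 9×60 + 43 = 583
Difference = 666 - 583 = 83 minutes
= 1 hours 23 minutes


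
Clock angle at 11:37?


Hour hand = 11×30 + 37×0.5 = 348.5°
Minute hand = 37×6 = 222°
Difference = |348.5 - 222| = 126.5°

126.5°


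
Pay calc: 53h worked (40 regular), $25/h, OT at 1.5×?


Regular: 40h × $25 = $1000.00
Overtime: 53 - 40 = 13h
OT pay: 13h × $25 × 1.5 = $487.50
Total = $1000.00 + $487.50 = $1487.50

$1487.50


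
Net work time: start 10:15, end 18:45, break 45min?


7h 45m (465 minutes)

Total time = (18×60+45) - (10×60+15)
= 1125 - 615 = 510 min
Minus break: 510 - 45 = 465 min
= 7h 45m


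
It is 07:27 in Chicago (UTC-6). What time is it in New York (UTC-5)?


Time difference = UTC-5 - UTC-6 = +1 hours
New hour = (7 + 1) mod 24
= 8 mod 24 = 8
Minutes unchanged → 08:27

08:27


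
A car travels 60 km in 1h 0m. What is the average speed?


Distance: 60 km
Time: 1 hours
Speed = 60 / 1 = 60.0 km/h

60.0 km/h


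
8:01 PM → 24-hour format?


Input: 8:01 PM
PM: 8 + 12 = 20

20:01


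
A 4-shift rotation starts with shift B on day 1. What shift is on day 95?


Shift D

Shifts: A, B, C, D
Start: B (index 1)
Day 95: (1 + 95 - 1) mod 4
= 95 mod 4
= 3
Index 3 → shift D


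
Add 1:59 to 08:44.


Start: 524 minutes from midnight
Add: 119 minutes
Total: 643 minutes
Hours: 643 ÷ 60 = 10 remainder 43

10:43


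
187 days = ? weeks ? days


26 weeks 5 days

Weeks: 187 ÷ 7 = 26 remainder 5


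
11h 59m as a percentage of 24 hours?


0.4993 (49.93%)

Total minutes: 11×60 + 59 = 719
Day = 24×60 = 1440 minutes
Fraction = 719/1440 ≈ 0.4993
As a percentage: 719/1440 × 100 ≈ 49.93%


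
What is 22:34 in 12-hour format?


Hour: 22
22 - 12 = 10 → PM

10:34 PM


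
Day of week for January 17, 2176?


Wednesday

Zeller's congruence:
q=17, m=13, k=75, j=21
h = (17 + ⌊13×14/5⌋ + 75 + ⌊75/4⌋ + ⌊21/4⌋ - 2×21) mod 7
= (17 + 36 + 75 + 18 + 5 - 42) mod 7
= 109 mod 7 = 4
h=4 → Wednesday


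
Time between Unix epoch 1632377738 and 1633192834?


Difference = 1633192834 - 1632377738 = 815096 seconds
In hours: 815096 / 3600 ≈ 226.4
In days: 815096 / 86400 ≈ 9.43

815096 seconds (226.4 hours / 9.43 days)


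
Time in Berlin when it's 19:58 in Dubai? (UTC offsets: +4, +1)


16:58

Time difference = UTC+1 - UTC+4 = -3 hours
New hour = (19 -3) mod 24
= 16 mod 24 = 16
Minutes unchanged → 16:58


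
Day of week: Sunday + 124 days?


Start: Sunday (index 6)
(6 + 124) mod 7
= 130 mod 7
= 4
Index 4 → Friday

Friday


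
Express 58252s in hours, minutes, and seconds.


Hours: 58252 ÷ 3600 = 16 remainder 652
Minutes: 652 ÷ 60 = 10 remainder 52
Seconds: 52

16h 10m 52s


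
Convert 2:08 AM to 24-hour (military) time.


Input: 2:08 AM
AM hour stays: 2

02:08


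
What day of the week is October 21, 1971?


Zeller's congruence:
q=21, m=10, k=71, j=19
h = (21 + ⌊13×11/5⌋ + 71 + ⌊71/4⌋ + ⌊19/4⌋ - 2×19) mod 7
= (21 + 28 + 71 + 17 + 4 - 38) mod 7
= 103 mod 7 = 5
h=5 → Thursday

Thursday


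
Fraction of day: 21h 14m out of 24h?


0.8847 (88.47%)

Total minutes: 21×60 + 14 = 1274
Day = 24×60 = 1440 minutes
Fraction = 1274/1440 ≈ 0.8847
As a percentage: 1274/1440 × 100 ≈ 88.47%


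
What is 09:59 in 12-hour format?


Hour: 9
9 < 12 → AM

9:59 AM


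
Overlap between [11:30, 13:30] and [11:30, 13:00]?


Meeting A: 690-810 (in minutes from midnight)
Meeting B: 690-780
Overlap start = max(690, 690) = 690
Overlap end = min(810, 780) = 780
Overlap = max(0, 780 - 690) = 90 min

90 minutes


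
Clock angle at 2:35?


Hour hand = 2×30 + 35×0.5 = 77.5°
Minute hand = 35×6 = 210°
Difference = |77.5 - 210| = 132.5°

132.5°


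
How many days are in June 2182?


Month: June (month 6)
June has 30 days

30 days


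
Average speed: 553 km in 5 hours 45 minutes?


96.2 km/h

Distance: 553 km
Time: 5h 45m = 345 min = 345/60 = 23/4 hours
Speed = 553 ÷ (23/4) = 553 × 4 / 23 = 2212/23 ≈ 96.2 km/h


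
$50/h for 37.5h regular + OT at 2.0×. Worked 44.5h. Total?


Regular: 37.5h × $50 = $1875.00
Overtime: 44.5 - 37.5 = 7.0h
OT pay: 7.0h × $50 × 2.0 = $700.00
Total = $1875.00 + $700.00 = $2575.00

$2575.00


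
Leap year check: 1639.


Rules: divisible by 4 AND (not by 100 OR by 400)
1639 ÷ 4 = 409 remainder 3 → not divisible by 4
Not divisible by 4 → not a leap year

No


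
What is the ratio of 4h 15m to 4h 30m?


Duration 1: 255 minutes
Duration 2: 270 minutes
Ratio = 255:270
GCD = 15
Simplified = 17:18
As a decimal: 17/18 ≈ 0.94

17:18 (0.94)


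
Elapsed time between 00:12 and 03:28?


3h 16m

End time in minutes: 3×60 + 28 = 208
Start time in minutes: 0×60 + 12 = 12
Difference = 208 - 12 = 196 minutes
= 3 hours 16 minutes


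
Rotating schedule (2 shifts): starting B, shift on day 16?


Shifts: A, B
Start: B (index 1)
Day 16: (1 + 16 - 1) mod 2
= 16 mod 2
= 0
Index 0 → shift A

Shift A


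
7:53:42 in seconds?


Hours: 7 × 3600 = 25200
Minutes: 53 × 60 = 3180
Seconds: 42
Total = 25200 + 3180 + 42 = 28422

28422 seconds


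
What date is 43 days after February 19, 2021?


Start: February 19, 2021
Add 43 days
February 19 → March 1: 28 - 19 + 1 = 10 days (43 - 10 = 33 left)
March 1 → April 1: 31 - 1 + 1 = 31 days (33 - 31 = 2 left)
April 1 + 2 = April 3, 2021

April 3, 2021


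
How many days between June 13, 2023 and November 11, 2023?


From June 13, 2023 to November 11, 2023
Rest of June 2023: 30 - 13 = 17
Full months: July 31, August 31, September 30, October 31
Days into November 2023: 11
Total = 17 + 31 + 31 + 30 + 31 + 11 = 151 days

151 days


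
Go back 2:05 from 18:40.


16:35

Start: 1120 minutes from midnight
Subtract: 125 minutes
Remaining: 1120 - 125 = 995
Hours: 16, Minutes: 35


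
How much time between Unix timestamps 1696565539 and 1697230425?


Difference = 1697230425 - 1696565539 = 664886 seconds
In hours: 664886 / 3600 ≈ 184.7
In days: 664886 / 86400 ≈ 7.70

664886 seconds (184.7 hours / 7.70 days)


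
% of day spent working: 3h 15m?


Time: 195 minutes
Day: 1440 minutes
Percentage = (195/1440) × 100 ≈ 13.5%

13.5%


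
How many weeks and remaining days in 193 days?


27 weeks 4 days

Weeks: 193 ÷ 7 = 27 remainder 4


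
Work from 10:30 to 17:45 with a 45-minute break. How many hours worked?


6h 30m (390 minutes)

Total time = (17×60+45) - (10×60+30)
= 1065 - 630 = 435 min
Minus break: 435 - 45 = 390 min
= 6h 30m


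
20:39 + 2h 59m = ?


Start: 1239 minutes from midnight
Add: 179 minutes
Total: 1418 minutes
Hours: 1418 ÷ 60 = 23 remainder 38

23:38


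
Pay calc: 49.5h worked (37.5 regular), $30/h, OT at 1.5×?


Regular: 37.5h × $30 = $1125.00
Overtime: 49.5 - 37.5 = 12.0h
OT pay: 12.0h × $30 × 1.5 = $540.00
Total = $1125.00 + $540.00 = $1665.00

$1665.00


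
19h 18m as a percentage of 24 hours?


Total minutes: 19×60 + 18 = 1158
Day = 24×60 = 1440 minutes
Fraction = 1158/1440 ≈ 0.8042
As a percentage: 1158/1440 × 100 ≈ 80.42%

0.8042 (80.42%)


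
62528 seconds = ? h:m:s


Hours: 62528 ÷ 3600 = 17 remainder 1328
Minutes: 1328 ÷ 60 = 22 remainder 8
Seconds: 8

17h 22m 8s


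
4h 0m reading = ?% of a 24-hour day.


Time: 240 minutes
Day: 1440 minutes
Percentage = (240/1440) × 100 ≈ 16.7%

16.7%


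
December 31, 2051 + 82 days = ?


Start: December 31, 2051
Add 82 days
December 31 → January 1: 31 - 31 + 1 = 1 days (82 - 1 = 81 left)
January 1 → February 1: 31 - 1 + 1 = 31 days (81 - 31 = 50 left)
February 1 → March 1: 29 - 1 + 1 = 29 days (50 - 29 = 21 left)
March 1 + 21 = March 22, 2052

March 22, 2052


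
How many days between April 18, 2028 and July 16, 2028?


89 days

From April 18, 2028 to July 16, 2028
Rest of April 2028: 30 - 18 = 12
Full months: May 31, June 30
Days into July 2028: 16
Total = 12 + 31 + 30 + 16 = 89 days


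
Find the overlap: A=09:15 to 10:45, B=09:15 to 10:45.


90 minutes

Meeting A: 555-645 (in minutes from midnight)
Meeting B: 555-645
Overlap start = max(555, 555) = 555
Overlap end = min(645, 645) = 645
Overlap = max(0, 645 - 555) = 90 min


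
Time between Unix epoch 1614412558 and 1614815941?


Difference = 1614815941 - 1614412558 = 403383 seconds
In hours: 403383 / 3600 ≈ 112.1
In days: 403383 / 86400 ≈ 4.67

403383 seconds (112.1 hours / 4.67 days)


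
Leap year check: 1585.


No

Rules: divisible by 4 AND (not by 100 OR by 400)
1585 ÷ 4 = 396 remainder 1 → not divisible by 4
Not divisible by 4 → not a leap year


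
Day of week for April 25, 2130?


Tuesday

Zeller's congruence:
q=25, m=4, k=30, j=21
h = (25 + ⌊13×5/5⌋ + 30 + ⌊30/4⌋ + ⌊21/4⌋ - 2×21) mod 7
= (25 + 13 + 30 + 7 + 5 - 42) mod 7
= 38 mod 7 = 3
h=3 → Tuesday


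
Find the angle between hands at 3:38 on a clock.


Hour hand = 3×30 + 38×0.5 = 109.0°
Minute hand = 38×6 = 228°
Difference = |109.0 - 228| = 119.0°

119.0°


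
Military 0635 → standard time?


6:35 AM

Hour: 6
6 < 12 → AM


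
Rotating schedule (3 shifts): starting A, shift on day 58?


Shifts: A, B, C
Start: A (index 0)
Day 58: (0 + 58 - 1) mod 3
= 57 mod 3
= 0
Index 0 → shift A

Shift A


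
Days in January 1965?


31 days

Month: January (month 1)
January has 31 days


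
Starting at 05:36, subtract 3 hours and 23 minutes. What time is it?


02:13

Start: 336 minutes from midnight
Subtract: 203 minutes
Remaining: 336 - 203 = 133
Hours: 2, Minutes: 13


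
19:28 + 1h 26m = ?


20:54

Start: 1168 minutes from midnight
Add: 86 minutes
Total: 1254 minutes
Hours: 1254 ÷ 60 = 20 remainder 54


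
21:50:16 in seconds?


78616 seconds

Hours: 21 × 3600 = 75600
Minutes: 50 × 60 = 3000
Seconds: 16
Total = 75600 + 3000 + 16 = 78616


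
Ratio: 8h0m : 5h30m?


16:11 (1.45)

Duration 1: 480 minutes
Duration 2: 330 minutes
Ratio = 480:330
GCD = 30
Simplified = 16:11
As a decimal: 16/11 ≈ 1.45


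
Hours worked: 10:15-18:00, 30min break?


Total time = (18×60+0) - (10×60+15)
= 1080 - 615 = 465 min
Minus break: 465 - 30 = 435 min
= 7h 15m

7h 15m (435 minutes)


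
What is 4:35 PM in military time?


16:35

Input: 4:35 PM
PM: 4 + 12 = 16


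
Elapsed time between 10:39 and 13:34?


2h 55m

End time in minutes: 13×60 + 34 = 814
Start time in minutes: 10×60 + 39 = 639
Difference = 814 - 639 = 175 minutes
= 2 hours 55 minutes


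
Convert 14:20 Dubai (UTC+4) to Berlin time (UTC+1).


11:20

Time difference = UTC+1 - UTC+4 = -3 hours
New hour = (14 -3) mod 24
= 11 mod 24 = 11
Minutes unchanged → 11:20


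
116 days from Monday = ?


Friday

Start: Monday (index 0)
(0 + 116) mod 7
= 116 mod 7
= 4
Index 4 → Friday


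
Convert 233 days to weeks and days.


Weeks: 233 ÷ 7 = 33 remainder 2

33 weeks 2 days


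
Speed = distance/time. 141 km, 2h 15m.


Distance: 141 km
Time: 2h 15m = 135 min = 135/60 = 9/4 hours
Speed = 141 ÷ (9/4) = 141 × 4 / 9 = 564/9 ≈ 62.7 km/h

62.7 km/h


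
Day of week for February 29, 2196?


Zeller's congruence:
q=29, m=14, k=95, j=21
h = (29 + ⌊13×15/5⌋ + 95 + ⌊95/4⌋ + ⌊21/4⌋ - 2×21) mod 7
= (29 + 39 + 95 + 23 + 5 - 42) mod 7
= 149 mod 7 = 2
h=2 → Monday

Monday


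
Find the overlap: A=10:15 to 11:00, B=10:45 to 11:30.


Meeting A: 615-660 (in minutes from midnight)
Meeting B: 645-690
Overlap start = max(615, 645) = 645
Overlap end = min(660, 690) = 660
Overlap = max(0, 660 - 645) = 15 min

15 minutes


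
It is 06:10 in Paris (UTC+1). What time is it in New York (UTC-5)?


00:10

Time difference = UTC-5 - UTC+1 = -6 hours
New hour = (6 -6) mod 24
= 0 mod 24 = 0
Minutes unchanged → 00:10


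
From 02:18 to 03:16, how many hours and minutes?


0h 58m

End time in minutes: 3×60 + 16 = 196
Start time in minutes: 2×60 + 18 = 138
Difference = 196 - 138 = 58 minutes
= 0 hours 58 minutes


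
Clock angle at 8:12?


174.0°

Hour hand = 8×30 + 12×0.5 = 246.0°
Minute hand = 12×6 = 72°
Difference = |246.0 - 72| = 174.0°


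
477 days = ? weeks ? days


Weeks: 477 ÷ 7 = 68 remainder 1

68 weeks 1 days


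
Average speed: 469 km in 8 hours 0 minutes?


58.6 km/h

Distance: 469 km
Time: 8 hours
Speed = 469 / 8 ≈ 58.6 km/h


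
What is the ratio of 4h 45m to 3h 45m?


19:15 (1.27)

Duration 1: 285 minutes
Duration 2: 225 minutes
Ratio = 285:225
GCD = 15
Simplified = 19:15
As a decimal: 19/15 ≈ 1.27


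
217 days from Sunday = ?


Sunday

Start: Sunday (index 6)
(6 + 217) mod 7
= 223 mod 7
= 6
Index 6 → Sunday


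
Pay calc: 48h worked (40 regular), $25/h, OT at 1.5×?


$1300.00

Regular: 40h × $25 = $1000.00
Overtime: 48 - 40 = 8h
OT pay: 8h × $25 × 1.5 = $300.00
Total = $1000.00 + $300.00 = $1300.00


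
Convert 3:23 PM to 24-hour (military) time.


Input: 3:23 PM
PM: 3 + 12 = 15

15:23


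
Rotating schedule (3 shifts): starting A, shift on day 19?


Shifts: A, B, C
Start: A (index 0)
Day 19: (0 + 19 - 1) mod 3
= 18 mod 3
= 0
Index 0 → shift A

Shift A


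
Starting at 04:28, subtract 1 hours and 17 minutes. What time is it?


03:11

Start: 268 minutes from midnight
Subtract: 77 minutes
Remaining: 268 - 77 = 191
Hours: 3, Minutes: 11


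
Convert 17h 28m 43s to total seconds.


62923 seconds

Hours: 17 × 3600 = 61200
Minutes: 28 × 60 = 1680
Seconds: 43
Total = 61200 + 1680 + 43 = 62923


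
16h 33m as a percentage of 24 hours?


0.6896 (68.96%)

Total minutes: 16×60 + 33 = 993
Day = 24×60 = 1440 minutes
Fraction = 993/1440 ≈ 0.6896
As a percentage: 993/1440 × 100 ≈ 68.96%


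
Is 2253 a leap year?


Rules: divisible by 4 AND (not by 100 OR by 400)
2253 ÷ 4 = 563 remainder 1 → not divisible by 4
Not divisible by 4 → not a leap year

No


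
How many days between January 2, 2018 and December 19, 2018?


From January 2, 2018 to December 19, 2018
Rest of January 2018: 31 - 2 = 29
Full months: February 2018 28, March 31, April 30, May 31, June 30, July 31, August 31, September 30, October 31, November 30
Days into December 2018: 19
Total = 29 + 28 + 31 + 30 + 31 + 30 + 31 + 31 + 30 + 31 + 30 + 19 = 351 days

351 days


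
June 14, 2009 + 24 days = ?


Start: June 14, 2009
Add 24 days
June 14 → July 1: 30 - 14 + 1 = 17 days (24 - 17 = 7 left)
July 1 + 7 = July 8, 2009

July 8, 2009


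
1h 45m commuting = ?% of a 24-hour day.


Time: 105 minutes
Day: 1440 minutes
Percentage = (105/1440) × 100 ≈ 7.3%

7.3%


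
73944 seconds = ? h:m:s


20h 32m 24s

Hours: 73944 ÷ 3600 = 20 remainder 1944
Minutes: 1944 ÷ 60 = 32 remainder 24
Seconds: 24


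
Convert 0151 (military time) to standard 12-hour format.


1:51 AM

Hour: 1
1 < 12 → AM


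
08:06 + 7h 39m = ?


15:45

Start: 486 minutes from midnight
Add: 459 minutes
Total: 945 minutes
Hours: 945 ÷ 60 = 15 remainder 45


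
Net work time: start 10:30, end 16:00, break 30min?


5h 0m (300 minutes)

Total time = (16×60+0) - (10×60+30)
= 960 - 630 = 330 min
Minus break: 330 - 30 = 300 min
= 5h 0m


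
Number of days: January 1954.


Month: January (month 1)
January has 31 days

31 days


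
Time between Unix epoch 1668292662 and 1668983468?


Difference = 1668983468 - 1668292662 = 690806 seconds
In hours: 690806 / 3600 ≈ 191.9
In days: 690806 / 86400 ≈ 8.00

690806 seconds (191.9 hours / 8.00 days)


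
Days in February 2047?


Month: February (month 2)
February: 28 or 29 (leap year)
2047 leap year? No

28 days


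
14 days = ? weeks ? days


Weeks: 14 ÷ 7 = 2 remainder 0

2 weeks 0 days


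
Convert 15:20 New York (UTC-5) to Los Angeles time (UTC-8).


Time difference = UTC-8 - UTC-5 = -3 hours
New hour = (15 -3) mod 24
= 12 mod 24 = 12
Minutes unchanged → 12:20

12:20


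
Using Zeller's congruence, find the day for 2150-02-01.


Sunday

Zeller's congruence:
q=1, m=14, k=49, j=21
h = (1 + ⌊13×15/5⌋ + 49 + ⌊49/4⌋ + ⌊21/4⌋ - 2×21) mod 7
= (1 + 39 + 49 + 12 + 5 - 42) mod 7
= 64 mod 7 = 1
h=1 → Sunday


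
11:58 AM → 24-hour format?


Input: 11:58 AM
AM hour stays: 11

11:58


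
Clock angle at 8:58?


79.0°

Hour hand = 8×30 + 58×0.5 = 269.0°
Minute hand = 58×6 = 348°
Difference = |269.0 - 348| = 79.0°


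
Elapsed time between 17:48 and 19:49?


2h 1m

End time in minutes: 19×60 + 49 = 1189
Start time in minutes: 17×60 + 48 = 1068
Difference = 1189 - 1068 = 121 minutes
= 2 hours 1 minutes


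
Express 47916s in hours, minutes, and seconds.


13h 18m 36s

Hours: 47916 ÷ 3600 = 13 remainder 1116
Minutes: 1116 ÷ 60 = 18 remainder 36
Seconds: 36


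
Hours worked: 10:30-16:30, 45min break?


5h 15m (315 minutes)

Total time = (16×60+30) - (10×60+30)
= 990 - 630 = 360 min
Minus break: 360 - 45 = 315 min
= 5h 15m


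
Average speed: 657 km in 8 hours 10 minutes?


80.4 km/h

Distance: 657 km
Time: 8h 10m = 490 min = 490/60 = 49/6 hours
Speed = 657 ÷ (49/6) = 657 × 6 / 49 = 3942/49 ≈ 80.4 km/h


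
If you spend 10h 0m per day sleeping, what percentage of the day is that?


Time: 600 minutes
Day: 1440 minutes
Percentage = (600/1440) × 100 ≈ 41.7%

41.7%


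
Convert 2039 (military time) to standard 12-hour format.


Hour: 20
20 - 12 = 8 → PM

8:39 PM


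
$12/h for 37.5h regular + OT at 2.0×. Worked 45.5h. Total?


$642.00

Regular: 37.5h × $12 = $450.00
Overtime: 45.5 - 37.5 = 8.0h
OT pay: 8.0h × $12 × 2.0 = $192.00
Total = $450.00 + $192.00 = $642.00


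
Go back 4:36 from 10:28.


05:52

Start: 628 minutes from midnight
Subtract: 276 minutes
Remaining: 628 - 276 = 352
Hours: 5, Minutes: 52


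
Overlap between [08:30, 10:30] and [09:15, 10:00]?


45 minutes

Meeting A: 510-630 (in minutes from midnight)
Meeting B: 555-600
Overlap start = max(510, 555) = 555
Overlap end = min(630, 600) = 600
Overlap = max(0, 600 - 555) = 45 min


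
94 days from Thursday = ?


Sunday

Start: Thursday (index 3)
(3 + 94) mod 7
= 97 mod 7
= 6
Index 6 → Sunday


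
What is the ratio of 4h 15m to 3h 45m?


17:15 (1.13)

Duration 1: 255 minutes
Duration 2: 225 minutes
Ratio = 255:225
GCD = 15
Simplified = 17:15
As a decimal: 17/15 ≈ 1.13


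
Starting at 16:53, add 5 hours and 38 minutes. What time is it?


22:31

Start: 1013 minutes from midnight
Add: 338 minutes
Total: 1351 minutes
Hours: 1351 ÷ 60 = 22 remainder 31


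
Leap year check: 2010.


No

Rules: divisible by 4 AND (not by 100 OR by 400)
2010 ÷ 4 = 502 remainder 2 → not divisible by 4
Not divisible by 4 → not a leap year


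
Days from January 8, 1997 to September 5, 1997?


240 days

From January 8, 1997 to September 5, 1997
Rest of January 1997: 31 - 8 = 23
Full months: February 1997 28, March 31, April 30, May 31, June 30, July 31, August 31
Days into September 1997: 5
Total = 23 + 28 + 31 + 30 + 31 + 30 + 31 + 31 + 5 = 240 days


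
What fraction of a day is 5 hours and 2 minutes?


0.2097 (20.97%)

Total minutes: 5×60 + 2 = 302
Day = 24×60 = 1440 minutes
Fraction = 302/1440 ≈ 0.2097
As a percentage: 302/1440 × 100 ≈ 20.97%


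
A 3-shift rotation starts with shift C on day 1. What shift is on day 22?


Shift C

Shifts: A, B, C
Start: C (index 2)
Day 22: (2 + 22 - 1) mod 3
= 23 mod 3
= 2
Index 2 → shift C


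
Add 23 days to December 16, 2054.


January 8, 2055

Start: December 16, 2054
Add 23 days
December 16 → January 1: 31 - 16 + 1 = 16 days (23 - 16 = 7 left)
January 1 + 7 = January 8, 2055


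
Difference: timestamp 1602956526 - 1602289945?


Difference = 1602956526 - 1602289945 = 666581 seconds
In hours: 666581 / 3600 ≈ 185.2
In days: 666581 / 86400 ≈ 7.72

666581 seconds (185.2 hours / 7.72 days)


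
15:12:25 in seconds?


54745 seconds

Hours: 15 × 3600 = 54000
Minutes: 12 × 60 = 720
Seconds: 25
Total = 54000 + 720 + 25 = 54745


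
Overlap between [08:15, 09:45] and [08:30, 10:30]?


Meeting A: 495-585 (in minutes from midnight)
Meeting B: 510-630
Overlap start = max(495, 510) = 510
Overlap end = min(585, 630) = 585
Overlap = max(0, 585 - 510) = 75 min

75 minutes


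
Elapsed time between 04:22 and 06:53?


2h 31m

End time in minutes: 6×60 + 53 = 413
Start time in minutes: 4×60 + 22 = 262
Difference = 413 - 262 = 151 minutes
= 2 hours 31 minutes


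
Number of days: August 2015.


Month: August (month 8)
August has 31 days

31 days


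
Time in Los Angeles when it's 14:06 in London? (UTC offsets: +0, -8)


Time difference = UTC-8 - UTC+0 = -8 hours
New hour = (14 -8) mod 24
= 6 mod 24 = 6
Minutes unchanged → 06:06

06:06


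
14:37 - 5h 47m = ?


08:50

Start: 877 minutes from midnight
Subtract: 347 minutes
Remaining: 877 - 347 = 530
Hours: 8, Minutes: 50


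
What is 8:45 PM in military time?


Input: 8:45 PM
PM: 8 + 12 = 20

20:45


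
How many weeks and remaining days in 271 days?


Weeks: 271 ÷ 7 = 38 remainder 5

38 weeks 5 days


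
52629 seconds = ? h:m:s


14h 37m 9s

Hours: 52629 ÷ 3600 = 14 remainder 2229
Minutes: 2229 ÷ 60 = 37 remainder 9
Seconds: 9


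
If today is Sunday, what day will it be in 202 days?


Start: Sunday (index 6)
(6 + 202) mod 7
= 208 mod 7
= 5
Index 5 → Saturday

Saturday


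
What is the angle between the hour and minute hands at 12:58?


Hour hand (12 ≡ 0 on the dial): 0×30 + 58×0.5 = 29.0°
Minute hand = 58×6 = 348°
Difference = |29.0 - 348| = 319.0°
Since > 180°: 360 - 319.0 = 41.0°

41.0°


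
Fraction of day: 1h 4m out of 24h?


Total minutes: 1×60 + 4 = 64
Day = 24×60 = 1440 minutes
Fraction = 64/1440 ≈ 0.0444
As a percentage: 64/1440 × 100 ≈ 4.44%

0.0444 (4.44%)


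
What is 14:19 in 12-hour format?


Hour: 14
14 - 12 = 2 → PM

2:19 PM


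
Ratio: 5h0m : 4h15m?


20:17 (1.18)

Duration 1: 300 minutes
Duration 2: 255 minutes
Ratio = 300:255
GCD = 15
Simplified = 20:17
As a decimal: 20/17 ≈ 1.18


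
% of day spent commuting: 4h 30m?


18.8%

Time: 270 minutes
Day: 1440 minutes
Percentage = (270/1440) × 100 ≈ 18.8%


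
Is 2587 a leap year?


No

Rules: divisible by 4 AND (not by 100 OR by 400)
2587 ÷ 4 = 646 remainder 3 → not divisible by 4
Not divisible by 4 → not a leap year


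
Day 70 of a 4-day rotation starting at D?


Shift A

Shifts: A, B, C, D
Start: D (index 3)
Day 70: (3 + 70 - 1) mod 4
= 72 mod 4
= 0
Index 0 → shift A


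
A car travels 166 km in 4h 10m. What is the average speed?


Distance: 166 km
Time: 4h 10m = 250 min = 250/60 = 25/6 hours
Speed = 166 ÷ (25/6) = 166 × 6 / 25 = 996/25 ≈ 39.8 km/h

39.8 km/h


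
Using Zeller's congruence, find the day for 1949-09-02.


Friday

Zeller's congruence:
q=2, m=9, k=49, j=19
h = (2 + ⌊13×10/5⌋ + 49 + ⌊49/4⌋ + ⌊19/4⌋ - 2×19) mod 7
= (2 + 26 + 49 + 12 + 4 - 38) mod 7
= 55 mod 7 = 6
h=6 → Friday


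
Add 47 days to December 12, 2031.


Start: December 12, 2031
Add 47 days
December 12 → January 1: 31 - 12 + 1 = 20 days (47 - 20 = 27 left)
January 1 + 27 = January 28, 2032

January 28, 2032


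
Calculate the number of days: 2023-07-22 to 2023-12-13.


From July 22, 2023 to December 13, 2023
Rest of July 2023: 31 - 22 = 9
Full months: August 31, September 30, October 31, November 30
Days into December 2023: 13
Total = 9 + 31 + 30 + 31 + 30 + 13 = 144 days

144 days


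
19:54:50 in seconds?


71690 seconds

Hours: 19 × 3600 = 68400
Minutes: 54 × 60 = 3240
Seconds: 50
Total = 68400 + 3240 + 50 = 71690


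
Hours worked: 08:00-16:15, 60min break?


7h 15m (435 minutes)

Total time = (16×60+15) - (8×60+0)
= 975 - 480 = 495 min
Minus break: 495 - 60 = 435 min
= 7h 15m


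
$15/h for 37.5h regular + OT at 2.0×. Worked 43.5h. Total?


Regular: 37.5h × $15 = $562.50
Overtime: 43.5 - 37.5 = 6.0h
OT pay: 6.0h × $15 × 2.0 = $180.00
Total = $562.50 + $180.00 = $742.50

$742.50


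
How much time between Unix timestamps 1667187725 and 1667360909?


Difference = 1667360909 - 1667187725 = 173184 seconds
In hours: 173184 / 3600 ≈ 48.1
In days: 173184 / 86400 ≈ 2.00

173184 seconds (48.1 hours / 2.00 days)


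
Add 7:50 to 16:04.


23:54

Start: 964 minutes from midnight
Add: 470 minutes
Total: 1434 minutes
Hours: 1434 ÷ 60 = 23 remainder 54


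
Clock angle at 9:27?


Hour hand = 9×30 + 27×0.5 = 283.5°
Minute hand = 27×6 = 162°
Difference = |283.5 - 162| = 121.5°

121.5°


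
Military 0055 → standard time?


12:55 AM

Hour: 0
0 → 12 AM (midnight)


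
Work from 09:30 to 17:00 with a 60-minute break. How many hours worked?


Total time = (17×60+0) - (9×60+30)
= 1020 - 570 = 450 min
Minus break: 450 - 60 = 390 min
= 6h 30m

6h 30m (390 minutes)


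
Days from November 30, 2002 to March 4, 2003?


From November 30, 2002 to March 4, 2003
Rest of November 2002: 30 - 30 = 0
Full months: December 31, January 31, February 2003 28
Days into March 2003: 4
Total = 0 + 31 + 31 + 28 + 4 = 94 days

94 days


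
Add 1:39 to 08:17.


09:56

Start: 497 minutes from midnight
Add: 99 minutes
Total: 596 minutes
Hours: 596 ÷ 60 = 9 remainder 56


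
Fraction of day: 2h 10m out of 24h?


0.0903 (9.03%)

Total minutes: 2×60 + 10 = 130
Day = 24×60 = 1440 minutes
Fraction = 130/1440 ≈ 0.0903
As a percentage: 130/1440 × 100 ≈ 9.03%


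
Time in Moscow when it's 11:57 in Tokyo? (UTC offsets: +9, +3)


05:57

Time difference = UTC+3 - UTC+9 = -6 hours
New hour = (11 -6) mod 24
= 5 mod 24 = 5
Minutes unchanged → 05:57


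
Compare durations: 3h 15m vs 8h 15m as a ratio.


Duration 1: 195 minutes
Duration 2: 495 minutes
Ratio = 195:495
GCD = 15
Simplified = 13:33
As a decimal: 13/33 ≈ 0.39

13:33 (0.39)


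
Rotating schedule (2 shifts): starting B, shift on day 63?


Shift B

Shifts: A, B
Start: B (index 1)
Day 63: (1 + 63 - 1) mod 2
= 63 mod 2
= 1
Index 1 → shift B


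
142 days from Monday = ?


Wednesday

Start: Monday (index 0)
(0 + 142) mod 7
= 142 mod 7
= 2
Index 2 → Wednesday


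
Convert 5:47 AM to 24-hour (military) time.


05:47

Input: 5:47 AM
AM hour stays: 5


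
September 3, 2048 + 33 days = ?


October 6, 2048

Start: September 3, 2048
Add 33 days
September 3 → October 1: 30 - 3 + 1 = 28 days (33 - 28 = 5 left)
October 1 + 5 = October 6, 2048


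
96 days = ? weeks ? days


Weeks: 96 ÷ 7 = 13 remainder 5

13 weeks 5 days


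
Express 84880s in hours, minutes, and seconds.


Hours: 84880 ÷ 3600 = 23 remainder 2080
Minutes: 2080 ÷ 60 = 34 remainder 40
Seconds: 40

23h 34m 40s


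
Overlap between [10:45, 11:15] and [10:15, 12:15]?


Meeting A: 645-675 (in minutes from midnight)
Meeting B: 615-735
Overlap start = max(645, 615) = 645
Overlap end = min(675, 735) = 675
Overlap = max(0, 675 - 645) = 30 min

30 minutes


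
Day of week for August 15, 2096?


Wednesday

Zeller's congruence:
q=15, m=8, k=96, j=20
h = (15 + ⌊13×9/5⌋ + 96 + ⌊96/4⌋ + ⌊20/4⌋ - 2×20) mod 7
= (15 + 23 + 96 + 24 + 5 - 40) mod 7
= 123 mod 7 = 4
h=4 → Wednesday


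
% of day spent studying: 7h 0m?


29.2%

Time: 420 minutes
Day: 1440 minutes
Percentage = (420/1440) × 100 ≈ 29.2%


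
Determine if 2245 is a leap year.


No

Rules: divisible by 4 AND (not by 100 OR by 400)
2245 ÷ 4 = 561 remainder 1 → not divisible by 4
Not divisible by 4 → not a leap year


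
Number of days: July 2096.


Month: July (month 7)
July has 31 days

31 days


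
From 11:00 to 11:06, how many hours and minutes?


End time in minutes: 11×60 + 6 = 666
Start time in minutes: 11×60 + 0 = 660
Difference = 666 - 660 = 6 minutes
= 0 hours 6 minutes

0h 6m


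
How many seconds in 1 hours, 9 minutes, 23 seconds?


Hours: 1 × 3600 = 3600
Minutes: 9 × 60 = 540
Seconds: 23
Total = 3600 + 540 + 23 = 4163

4163 seconds


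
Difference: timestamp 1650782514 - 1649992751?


789763 seconds (219.4 hours / 9.14 days)

Difference = 1650782514 - 1649992751 = 789763 seconds
In hours: 789763 / 3600 ≈ 219.4
In days: 789763 / 86400 ≈ 9.14


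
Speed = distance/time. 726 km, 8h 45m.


Distance: 726 km
Time: 8h 45m = 525 min = 525/60 = 35/4 hours
Speed = 726 ÷ (35/4) = 726 × 4 / 35 = 2904/35 ≈ 83.0 km/h

83.0 km/h


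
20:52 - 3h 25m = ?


17:27

Start: 1252 minutes from midnight
Subtract: 205 minutes
Remaining: 1252 - 205 = 1047
Hours: 17, Minutes: 27


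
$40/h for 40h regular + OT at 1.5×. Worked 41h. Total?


$1660.00

Regular: 40h × $40 = $1600.00
Overtime: 41 - 40 = 1h
OT pay: 1h × $40 × 1.5 = $60.00
Total = $1600.00 + $60.00 = $1660.00


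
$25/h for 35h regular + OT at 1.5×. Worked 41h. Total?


Regular: 35h × $25 = $875.00
Overtime: 41 - 35 = 6h
OT pay: 6h × $25 × 1.5 = $225.00
Total = $875.00 + $225.00 = $1100.00

$1100.00


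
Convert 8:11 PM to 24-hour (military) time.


20:11

Input: 8:11 PM
PM: 8 + 12 = 20


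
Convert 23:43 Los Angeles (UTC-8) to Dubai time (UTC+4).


Time difference = UTC+4 - UTC-8 = +12 hours
New hour = (23 + 12) mod 24
= 35 mod 24 = 11
Minutes unchanged → 11:43; 35 ≥ 24 → next day

11:43 (next day)


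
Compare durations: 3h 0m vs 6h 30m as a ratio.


6:13 (0.46)

Duration 1: 180 minutes
Duration 2: 390 minutes
Ratio = 180:390
GCD = 30
Simplified = 6:13
As a decimal: 6/13 ≈ 0.46


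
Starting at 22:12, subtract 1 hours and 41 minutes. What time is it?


20:31

Start: 1332 minutes from midnight
Subtract: 101 minutes
Remaining: 1332 - 101 = 1231
Hours: 20, Minutes: 31


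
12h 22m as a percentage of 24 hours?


0.5153 (51.53%)

Total minutes: 12×60 + 22 = 742
Day = 24×60 = 1440 minutes
Fraction = 742/1440 ≈ 0.5153
As a percentage: 742/1440 × 100 ≈ 51.53%


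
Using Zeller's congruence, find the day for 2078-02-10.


Thursday

Zeller's congruence:
q=10, m=14, k=77, j=20
h = (10 + ⌊13×15/5⌋ + 77 + ⌊77/4⌋ + ⌊20/4⌋ - 2×20) mod 7
= (10 + 39 + 77 + 19 + 5 - 40) mod 7
= 110 mod 7 = 5
h=5 → Thursday


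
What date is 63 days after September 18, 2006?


November 20, 2006

Start: September 18, 2006
Add 63 days
September 18 → October 1: 30 - 18 + 1 = 13 days (63 - 13 = 50 left)
October 1 → November 1: 31 - 1 + 1 = 31 days (50 - 31 = 19 left)
November 1 + 19 = November 20, 2006


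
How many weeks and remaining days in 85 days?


Weeks: 85 ÷ 7 = 12 remainder 1

12 weeks 1 days


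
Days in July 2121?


Month: July (month 7)
July has 31 days

31 days


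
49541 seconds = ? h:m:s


13h 45m 41s

Hours: 49541 ÷ 3600 = 13 remainder 2741
Minutes: 2741 ÷ 60 = 45 remainder 41
Seconds: 41


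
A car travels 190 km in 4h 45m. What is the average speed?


40.0 km/h

Distance: 190 km
Time: 4h 45m = 285 min = 285/60 = 19/4 hours
Speed = 190 ÷ (19/4) = 190 × 4 / 19 = 760/19 = 40.0 km/h


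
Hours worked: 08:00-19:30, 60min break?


Total time = (19×60+30) - (8×60+0)
= 1170 - 480 = 690 min
Minus break: 690 - 60 = 630 min
= 10h 30m

10h 30m (630 minutes)


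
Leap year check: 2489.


Rules: divisible by 4 AND (not by 100 OR by 400)
2489 ÷ 4 = 622 remainder 1 → not divisible by 4
Not divisible by 4 → not a leap year

No


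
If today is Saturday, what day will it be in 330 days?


Sunday

Start: Saturday (index 5)
(5 + 330) mod 7
= 335 mod 7
= 6
Index 6 → Sunday


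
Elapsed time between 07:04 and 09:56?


2h 52m

End time in minutes: 9×60 + 56 = 596
Start time in minutes: 7×60 + 4 = 424
Difference = 596 - 424 = 172 minutes
= 2 hours 52 minutes


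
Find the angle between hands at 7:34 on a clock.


23.0°

Hour hand = 7×30 + 34×0.5 = 227.0°
Minute hand = 34×6 = 204°
Difference = |227.0 - 204| = 23.0°


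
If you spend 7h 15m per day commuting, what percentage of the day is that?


Time: 435 minutes
Day: 1440 minutes
Percentage = (435/1440) × 100 ≈ 30.2%

30.2%


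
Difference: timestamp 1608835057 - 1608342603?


Difference = 1608835057 - 1608342603 = 492454 seconds
In hours: 492454 / 3600 ≈ 136.8
In days: 492454 / 86400 ≈ 5.70

492454 seconds (136.8 hours / 5.70 days)


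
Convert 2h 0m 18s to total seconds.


7218 seconds

Hours: 2 × 3600 = 7200
Minutes: 0 × 60 = 0
Seconds: 18
Total = 7200 + 0 + 18 = 7218


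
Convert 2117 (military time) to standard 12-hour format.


9:17 PM

Hour: 21
21 - 12 = 9 → PM


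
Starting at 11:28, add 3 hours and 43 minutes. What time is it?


Start: 688 minutes from midnight
Add: 223 minutes
Total: 911 minutes
Hours: 911 ÷ 60 = 15 remainder 11

15:11


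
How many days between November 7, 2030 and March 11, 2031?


From November 7, 2030 to March 11, 2031
Rest of November 2030: 30 - 7 = 23
Full months: December 31, January 31, February 2031 28
Days into March 2031: 11
Total = 23 + 31 + 31 + 28 + 11 = 124 days

124 days


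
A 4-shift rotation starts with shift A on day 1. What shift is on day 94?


Shifts: A, B, C, D
Start: A (index 0)
Day 94: (0 + 94 - 1) mod 4
= 93 mod 4
= 1
Index 1 → shift B

Shift B


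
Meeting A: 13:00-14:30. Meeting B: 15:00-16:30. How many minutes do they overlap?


Meeting A: 780-870 (in minutes from midnight)
Meeting B: 900-990
Overlap start = max(780, 900) = 900
Overlap end = min(870, 990) = 870
Overlap = max(0, 870 - 900) = 0 min

0 minutes


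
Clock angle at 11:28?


176.0°

Hour hand = 11×30 + 28×0.5 = 344.0°
Minute hand = 28×6 = 168°
Difference = |344.0 - 168| = 176.0°
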